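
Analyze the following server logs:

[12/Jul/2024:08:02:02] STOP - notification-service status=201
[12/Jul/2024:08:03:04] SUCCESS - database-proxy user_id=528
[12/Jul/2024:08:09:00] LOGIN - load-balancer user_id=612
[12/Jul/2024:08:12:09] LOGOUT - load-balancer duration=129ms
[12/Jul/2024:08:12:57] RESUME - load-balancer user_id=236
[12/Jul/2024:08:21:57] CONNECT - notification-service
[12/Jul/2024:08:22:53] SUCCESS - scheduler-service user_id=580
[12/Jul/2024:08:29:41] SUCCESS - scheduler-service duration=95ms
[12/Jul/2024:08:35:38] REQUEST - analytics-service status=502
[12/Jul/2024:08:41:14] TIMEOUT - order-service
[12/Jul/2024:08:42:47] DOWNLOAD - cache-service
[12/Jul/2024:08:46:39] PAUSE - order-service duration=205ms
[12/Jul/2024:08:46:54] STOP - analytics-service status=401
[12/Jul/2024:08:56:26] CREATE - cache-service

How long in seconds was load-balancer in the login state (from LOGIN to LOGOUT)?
189

To calculate state duration:

1. Find LOGIN event for load-balancer: 12/Jul/2024:08:09:00
2. Find LOGOUT event for load-balancer: 12/Jul/2024:08:12:09
3. Calculate duration: 12/Jul/2024:08:12:09 - 12/Jul/2024:08:09:00 = 189 seconds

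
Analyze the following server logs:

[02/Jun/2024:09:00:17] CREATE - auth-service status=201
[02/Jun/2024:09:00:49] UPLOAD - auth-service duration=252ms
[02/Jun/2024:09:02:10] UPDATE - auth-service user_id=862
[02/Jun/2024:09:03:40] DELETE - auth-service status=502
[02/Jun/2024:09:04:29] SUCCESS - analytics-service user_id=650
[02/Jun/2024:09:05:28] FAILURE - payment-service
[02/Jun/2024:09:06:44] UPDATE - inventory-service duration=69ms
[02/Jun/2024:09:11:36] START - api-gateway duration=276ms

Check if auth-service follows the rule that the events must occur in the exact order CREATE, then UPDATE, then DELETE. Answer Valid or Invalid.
Valid

To validate ordering:

1. Required order: CREATE → UPDATE → DELETE
2. Rule: the events must occur in the exact order CREATE, then UPDATE, then DELETE
3. Check actual order of events for auth-service
4. Result: Valid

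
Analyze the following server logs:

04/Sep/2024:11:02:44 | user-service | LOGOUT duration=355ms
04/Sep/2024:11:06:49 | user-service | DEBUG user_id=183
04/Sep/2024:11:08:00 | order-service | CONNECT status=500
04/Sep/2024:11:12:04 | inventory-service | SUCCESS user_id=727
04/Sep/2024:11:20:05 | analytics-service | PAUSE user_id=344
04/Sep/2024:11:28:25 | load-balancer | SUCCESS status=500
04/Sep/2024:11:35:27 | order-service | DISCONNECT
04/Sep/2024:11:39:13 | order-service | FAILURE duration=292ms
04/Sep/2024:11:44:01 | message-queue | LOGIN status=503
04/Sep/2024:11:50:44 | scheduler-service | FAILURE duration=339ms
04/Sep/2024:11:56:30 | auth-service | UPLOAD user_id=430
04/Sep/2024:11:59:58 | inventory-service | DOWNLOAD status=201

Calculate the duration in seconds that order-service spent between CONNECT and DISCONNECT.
1647

To calculate state duration:

1. Find CONNECT event for order-service: 04/Sep/2024:11:08:00
2. Find DISCONNECT event for order-service: 04/Sep/2024:11:35:27
3. Calculate duration: 04/Sep/2024:11:35:27 - 04/Sep/2024:11:08:00 = 1647 seconds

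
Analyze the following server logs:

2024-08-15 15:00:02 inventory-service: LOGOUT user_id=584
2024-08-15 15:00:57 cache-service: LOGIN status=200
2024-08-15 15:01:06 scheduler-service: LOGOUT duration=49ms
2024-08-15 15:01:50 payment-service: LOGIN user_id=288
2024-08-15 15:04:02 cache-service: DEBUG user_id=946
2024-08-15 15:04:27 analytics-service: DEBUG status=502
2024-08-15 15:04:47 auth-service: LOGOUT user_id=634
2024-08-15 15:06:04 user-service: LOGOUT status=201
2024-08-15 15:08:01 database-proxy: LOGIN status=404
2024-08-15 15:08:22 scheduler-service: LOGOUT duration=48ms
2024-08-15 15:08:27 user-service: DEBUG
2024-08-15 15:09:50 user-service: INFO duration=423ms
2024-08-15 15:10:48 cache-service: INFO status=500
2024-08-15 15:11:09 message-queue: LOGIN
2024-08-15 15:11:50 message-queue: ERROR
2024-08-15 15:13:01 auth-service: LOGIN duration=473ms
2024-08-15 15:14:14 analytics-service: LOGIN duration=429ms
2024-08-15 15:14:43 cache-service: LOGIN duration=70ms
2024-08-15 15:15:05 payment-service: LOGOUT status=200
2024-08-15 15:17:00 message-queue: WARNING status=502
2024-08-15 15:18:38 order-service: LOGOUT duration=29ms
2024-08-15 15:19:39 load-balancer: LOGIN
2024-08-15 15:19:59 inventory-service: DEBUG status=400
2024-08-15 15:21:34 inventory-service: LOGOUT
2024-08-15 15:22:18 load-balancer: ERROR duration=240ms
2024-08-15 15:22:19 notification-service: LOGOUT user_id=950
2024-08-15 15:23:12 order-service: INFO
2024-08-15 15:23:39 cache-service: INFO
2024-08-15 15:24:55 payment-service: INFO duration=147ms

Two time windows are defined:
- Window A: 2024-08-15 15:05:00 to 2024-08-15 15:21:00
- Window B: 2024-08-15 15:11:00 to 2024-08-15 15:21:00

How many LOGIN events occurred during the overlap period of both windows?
5

To find overlap events:

1. Window A: 2024-08-15 15:05:00 to 2024-08-15 15:21:00
2. Window B: 2024-08-15 15:11:00 to 2024-08-15 15:21:00
3. Overlap period: 2024-08-15 15:11:00 to 2024-08-15 15:21:00
4. Count LOGIN events in overlap: 5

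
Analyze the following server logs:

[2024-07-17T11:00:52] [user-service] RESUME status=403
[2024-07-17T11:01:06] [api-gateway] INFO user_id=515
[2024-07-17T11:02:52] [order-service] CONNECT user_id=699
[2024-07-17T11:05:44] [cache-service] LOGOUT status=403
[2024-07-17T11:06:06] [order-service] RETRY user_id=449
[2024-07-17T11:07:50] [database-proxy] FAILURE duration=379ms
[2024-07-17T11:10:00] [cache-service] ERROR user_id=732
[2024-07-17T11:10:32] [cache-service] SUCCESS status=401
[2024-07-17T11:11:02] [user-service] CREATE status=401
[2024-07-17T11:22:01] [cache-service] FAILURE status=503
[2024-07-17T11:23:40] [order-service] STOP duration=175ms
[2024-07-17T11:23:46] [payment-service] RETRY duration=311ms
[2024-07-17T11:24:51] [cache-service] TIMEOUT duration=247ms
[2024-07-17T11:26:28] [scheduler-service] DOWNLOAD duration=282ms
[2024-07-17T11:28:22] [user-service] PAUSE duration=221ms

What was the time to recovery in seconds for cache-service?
32

To calculate recovery time:

1. Find ERROR event for cache-service: 2024-07-17T11:10:00
2. Find next SUCCESS event for cache-service: 2024-07-17T11:10:32
3. Recovery time: 2024-07-17T11:10:32 - 2024-07-17T11:10:00 = 32 seconds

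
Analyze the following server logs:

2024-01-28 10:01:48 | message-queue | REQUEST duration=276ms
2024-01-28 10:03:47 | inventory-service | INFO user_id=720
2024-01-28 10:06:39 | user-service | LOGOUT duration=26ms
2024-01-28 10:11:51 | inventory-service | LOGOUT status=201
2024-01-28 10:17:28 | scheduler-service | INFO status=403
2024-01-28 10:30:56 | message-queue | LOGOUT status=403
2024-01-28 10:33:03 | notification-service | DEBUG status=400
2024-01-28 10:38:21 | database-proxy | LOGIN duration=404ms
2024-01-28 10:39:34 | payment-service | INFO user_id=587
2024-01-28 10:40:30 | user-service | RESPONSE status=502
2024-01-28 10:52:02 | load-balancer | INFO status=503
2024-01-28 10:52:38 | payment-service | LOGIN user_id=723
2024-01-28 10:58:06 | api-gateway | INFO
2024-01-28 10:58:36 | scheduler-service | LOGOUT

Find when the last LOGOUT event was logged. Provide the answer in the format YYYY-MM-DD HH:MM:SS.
2024-01-28 10:58:36

To find the last event:

1. Filter for all LOGOUT events
2. Sort by timestamp
3. Select the last one
4. Timestamp: 2024-01-28 10:58:36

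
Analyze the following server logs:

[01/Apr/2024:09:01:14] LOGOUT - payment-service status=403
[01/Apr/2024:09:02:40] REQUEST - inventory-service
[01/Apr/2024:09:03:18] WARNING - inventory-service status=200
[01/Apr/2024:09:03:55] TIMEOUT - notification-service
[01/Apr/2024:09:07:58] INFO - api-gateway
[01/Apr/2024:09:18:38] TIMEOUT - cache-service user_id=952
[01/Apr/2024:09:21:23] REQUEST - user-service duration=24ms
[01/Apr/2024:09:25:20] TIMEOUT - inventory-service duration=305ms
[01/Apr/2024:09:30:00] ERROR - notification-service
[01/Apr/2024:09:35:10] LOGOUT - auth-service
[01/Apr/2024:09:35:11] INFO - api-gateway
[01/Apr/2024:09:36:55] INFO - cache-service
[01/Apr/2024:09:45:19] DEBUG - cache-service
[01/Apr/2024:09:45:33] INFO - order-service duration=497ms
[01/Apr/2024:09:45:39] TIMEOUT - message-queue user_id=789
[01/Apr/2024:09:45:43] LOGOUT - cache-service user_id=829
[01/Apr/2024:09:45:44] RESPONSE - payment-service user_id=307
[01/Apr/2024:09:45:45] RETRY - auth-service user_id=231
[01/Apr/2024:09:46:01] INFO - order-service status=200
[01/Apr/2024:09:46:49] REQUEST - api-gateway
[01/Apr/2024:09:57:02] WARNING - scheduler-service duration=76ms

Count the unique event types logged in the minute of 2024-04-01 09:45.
6

To count unique event types:

1. Filter events in the minute starting at 2024-04-01 09:45
2. Extract event types from matching entries
3. Count unique types: 6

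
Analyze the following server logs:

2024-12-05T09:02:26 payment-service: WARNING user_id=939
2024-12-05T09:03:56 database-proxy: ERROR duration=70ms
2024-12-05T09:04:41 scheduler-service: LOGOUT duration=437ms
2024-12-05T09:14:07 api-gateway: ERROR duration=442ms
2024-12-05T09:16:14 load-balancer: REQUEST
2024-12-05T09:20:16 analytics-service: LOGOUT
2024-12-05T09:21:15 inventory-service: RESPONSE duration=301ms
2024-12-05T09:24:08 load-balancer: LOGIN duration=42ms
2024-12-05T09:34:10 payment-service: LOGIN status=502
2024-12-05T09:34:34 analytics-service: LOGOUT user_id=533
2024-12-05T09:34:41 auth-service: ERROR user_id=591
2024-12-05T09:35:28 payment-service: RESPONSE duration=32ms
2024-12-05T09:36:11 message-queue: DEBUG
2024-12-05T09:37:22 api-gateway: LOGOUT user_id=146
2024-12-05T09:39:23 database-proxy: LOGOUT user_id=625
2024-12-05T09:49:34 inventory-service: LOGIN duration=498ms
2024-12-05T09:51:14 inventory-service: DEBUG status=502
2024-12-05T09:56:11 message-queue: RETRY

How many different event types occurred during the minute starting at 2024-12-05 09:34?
3

To count unique event types:

1. Filter events in the minute starting at 2024-12-05 09:34
2. Extract event types from matching entries
3. Count unique types: 3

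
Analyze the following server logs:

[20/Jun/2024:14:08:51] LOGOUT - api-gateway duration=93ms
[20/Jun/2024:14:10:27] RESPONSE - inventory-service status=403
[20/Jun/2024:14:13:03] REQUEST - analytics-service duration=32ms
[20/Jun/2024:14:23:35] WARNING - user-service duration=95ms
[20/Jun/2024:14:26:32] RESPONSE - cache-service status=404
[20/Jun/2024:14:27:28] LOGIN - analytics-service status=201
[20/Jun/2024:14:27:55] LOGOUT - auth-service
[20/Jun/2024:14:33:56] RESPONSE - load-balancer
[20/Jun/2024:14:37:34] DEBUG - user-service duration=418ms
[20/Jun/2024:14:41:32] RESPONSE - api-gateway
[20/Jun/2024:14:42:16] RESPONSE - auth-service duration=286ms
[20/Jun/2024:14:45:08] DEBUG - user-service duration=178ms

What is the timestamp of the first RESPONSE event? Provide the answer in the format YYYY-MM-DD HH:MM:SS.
2024-06-20 14:10:27

To find the first event:

1. Filter for all RESPONSE events
2. Sort by timestamp
3. Select the first one
4. Timestamp: 2024-06-20 14:10:27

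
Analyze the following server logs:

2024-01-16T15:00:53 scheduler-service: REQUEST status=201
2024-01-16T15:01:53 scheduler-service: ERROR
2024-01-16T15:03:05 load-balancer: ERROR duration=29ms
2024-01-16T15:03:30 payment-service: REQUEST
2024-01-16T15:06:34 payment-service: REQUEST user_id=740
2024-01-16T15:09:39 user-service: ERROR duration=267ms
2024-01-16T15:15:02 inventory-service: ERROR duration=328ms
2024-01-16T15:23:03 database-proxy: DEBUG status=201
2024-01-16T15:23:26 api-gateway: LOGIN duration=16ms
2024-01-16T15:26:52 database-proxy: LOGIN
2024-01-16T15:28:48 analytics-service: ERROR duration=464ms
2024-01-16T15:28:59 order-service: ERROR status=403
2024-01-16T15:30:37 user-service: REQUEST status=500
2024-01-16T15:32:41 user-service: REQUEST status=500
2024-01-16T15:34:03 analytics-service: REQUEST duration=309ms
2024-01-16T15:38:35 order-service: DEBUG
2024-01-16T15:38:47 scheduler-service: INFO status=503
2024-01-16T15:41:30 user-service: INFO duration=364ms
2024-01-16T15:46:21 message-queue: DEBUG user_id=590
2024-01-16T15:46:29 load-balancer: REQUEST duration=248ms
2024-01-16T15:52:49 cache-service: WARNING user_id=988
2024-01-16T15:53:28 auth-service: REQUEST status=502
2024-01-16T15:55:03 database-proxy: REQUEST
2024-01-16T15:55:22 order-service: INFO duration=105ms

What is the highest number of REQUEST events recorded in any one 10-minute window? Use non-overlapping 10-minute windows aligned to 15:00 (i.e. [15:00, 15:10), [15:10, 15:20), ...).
3

To find the burst window:

1. Divide the log period into non-overlapping 10-minute windows starting at 15:00
2. Count REQUEST events in each window
3. Find the window with maximum count
4. Maximum events in a window: 3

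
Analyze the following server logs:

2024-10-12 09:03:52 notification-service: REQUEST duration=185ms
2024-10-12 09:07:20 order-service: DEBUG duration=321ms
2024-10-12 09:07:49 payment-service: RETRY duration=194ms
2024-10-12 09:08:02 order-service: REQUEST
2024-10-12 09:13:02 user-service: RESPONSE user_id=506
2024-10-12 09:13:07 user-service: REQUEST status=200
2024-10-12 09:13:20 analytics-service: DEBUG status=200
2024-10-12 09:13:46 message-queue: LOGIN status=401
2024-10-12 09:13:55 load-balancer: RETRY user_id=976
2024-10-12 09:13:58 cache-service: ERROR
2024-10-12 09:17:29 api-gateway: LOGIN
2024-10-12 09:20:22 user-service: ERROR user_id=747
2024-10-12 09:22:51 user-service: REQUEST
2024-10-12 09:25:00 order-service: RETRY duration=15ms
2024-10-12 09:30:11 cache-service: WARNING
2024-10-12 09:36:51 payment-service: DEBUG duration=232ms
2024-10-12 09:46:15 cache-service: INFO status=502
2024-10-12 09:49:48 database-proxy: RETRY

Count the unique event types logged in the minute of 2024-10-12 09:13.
6

To count unique event types:

1. Filter events in the minute starting at 2024-10-12 09:13
2. Extract event types from matching entries
3. Count unique types: 6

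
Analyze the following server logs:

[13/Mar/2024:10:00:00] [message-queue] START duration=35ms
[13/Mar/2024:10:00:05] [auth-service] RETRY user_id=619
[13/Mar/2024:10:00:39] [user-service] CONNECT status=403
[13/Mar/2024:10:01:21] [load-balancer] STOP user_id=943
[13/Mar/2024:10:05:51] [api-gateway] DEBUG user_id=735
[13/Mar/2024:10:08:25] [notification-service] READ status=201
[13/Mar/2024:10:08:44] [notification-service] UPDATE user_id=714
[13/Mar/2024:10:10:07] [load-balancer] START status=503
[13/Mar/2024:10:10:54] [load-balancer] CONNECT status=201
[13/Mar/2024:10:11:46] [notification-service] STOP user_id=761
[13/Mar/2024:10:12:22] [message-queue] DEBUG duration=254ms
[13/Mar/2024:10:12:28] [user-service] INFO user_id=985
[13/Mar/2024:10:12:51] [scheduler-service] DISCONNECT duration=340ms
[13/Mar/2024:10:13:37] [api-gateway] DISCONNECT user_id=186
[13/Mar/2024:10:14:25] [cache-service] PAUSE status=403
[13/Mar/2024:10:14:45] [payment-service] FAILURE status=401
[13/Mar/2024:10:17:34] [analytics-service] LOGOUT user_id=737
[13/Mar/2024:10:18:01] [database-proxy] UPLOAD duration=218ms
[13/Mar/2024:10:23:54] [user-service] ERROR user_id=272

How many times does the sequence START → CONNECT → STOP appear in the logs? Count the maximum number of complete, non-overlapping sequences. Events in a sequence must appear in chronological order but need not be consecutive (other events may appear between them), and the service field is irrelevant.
2

To count sequences:

1. Look for pattern: START → CONNECT → STOP
2. Greedily scan the log in chronological order, matching each sequence element in turn (ignoring service)
3. Each time the full pattern completes, increment the count and restart matching from the next event
4. Complete non-overlapping sequences found: 2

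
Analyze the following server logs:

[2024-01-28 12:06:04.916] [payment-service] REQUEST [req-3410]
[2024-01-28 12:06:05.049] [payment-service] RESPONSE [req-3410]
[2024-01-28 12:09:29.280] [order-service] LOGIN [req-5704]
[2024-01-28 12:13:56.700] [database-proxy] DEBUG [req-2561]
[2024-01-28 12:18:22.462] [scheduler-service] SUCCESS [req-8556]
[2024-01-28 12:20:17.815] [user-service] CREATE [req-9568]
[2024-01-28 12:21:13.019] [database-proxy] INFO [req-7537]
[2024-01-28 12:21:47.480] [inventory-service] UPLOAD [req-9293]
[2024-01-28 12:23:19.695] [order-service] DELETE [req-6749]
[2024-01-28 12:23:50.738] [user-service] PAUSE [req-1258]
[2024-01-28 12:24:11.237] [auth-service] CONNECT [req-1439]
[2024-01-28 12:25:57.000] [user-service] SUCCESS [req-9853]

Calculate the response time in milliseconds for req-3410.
133

To calculate latency:

1. Find REQUEST with id req-3410: 2024-01-28 12:06:04.916
2. Find RESPONSE with id req-3410: 2024-01-28 12:06:05.049
3. Latency: 2024-01-28 12:06:05.049 - 2024-01-28 12:06:04.916 = 133ms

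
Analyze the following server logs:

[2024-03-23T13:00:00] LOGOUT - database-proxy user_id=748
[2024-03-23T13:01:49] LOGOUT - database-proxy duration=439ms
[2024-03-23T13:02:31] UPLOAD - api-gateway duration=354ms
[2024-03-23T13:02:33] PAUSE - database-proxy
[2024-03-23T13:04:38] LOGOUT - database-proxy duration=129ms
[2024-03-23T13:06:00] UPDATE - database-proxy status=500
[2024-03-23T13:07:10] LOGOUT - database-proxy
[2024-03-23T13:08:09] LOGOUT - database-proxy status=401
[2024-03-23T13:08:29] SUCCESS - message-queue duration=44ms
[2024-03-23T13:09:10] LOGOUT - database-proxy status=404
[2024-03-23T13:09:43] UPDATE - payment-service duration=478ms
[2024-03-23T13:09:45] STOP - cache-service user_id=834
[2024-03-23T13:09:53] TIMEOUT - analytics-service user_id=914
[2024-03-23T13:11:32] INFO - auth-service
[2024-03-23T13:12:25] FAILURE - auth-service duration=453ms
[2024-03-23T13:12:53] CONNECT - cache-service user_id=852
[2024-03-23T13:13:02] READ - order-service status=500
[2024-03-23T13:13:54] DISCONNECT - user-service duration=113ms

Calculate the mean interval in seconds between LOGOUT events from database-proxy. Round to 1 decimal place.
110.0

To calculate average interval:

1. Find all LOGOUT events for database-proxy in order
2. Calculate time gaps between consecutive events
3. Compute mean of gaps: 550 / 5 = 110.0 seconds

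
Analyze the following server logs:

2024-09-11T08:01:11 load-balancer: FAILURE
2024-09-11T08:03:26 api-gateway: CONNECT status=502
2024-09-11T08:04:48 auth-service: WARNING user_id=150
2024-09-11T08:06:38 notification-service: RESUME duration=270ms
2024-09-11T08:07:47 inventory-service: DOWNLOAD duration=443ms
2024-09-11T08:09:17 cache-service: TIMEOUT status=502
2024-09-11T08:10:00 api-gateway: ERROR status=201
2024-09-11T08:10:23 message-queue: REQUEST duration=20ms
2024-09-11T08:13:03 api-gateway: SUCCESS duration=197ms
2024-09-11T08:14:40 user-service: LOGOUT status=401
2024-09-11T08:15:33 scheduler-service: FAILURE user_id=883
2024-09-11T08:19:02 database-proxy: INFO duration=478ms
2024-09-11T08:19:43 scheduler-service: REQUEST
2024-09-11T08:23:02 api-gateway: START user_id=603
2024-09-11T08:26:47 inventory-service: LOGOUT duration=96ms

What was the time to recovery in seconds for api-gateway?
183

To calculate recovery time:

1. Find ERROR event for api-gateway: 2024-09-11T08:10:00
2. Find next SUCCESS event for api-gateway: 2024-09-11T08:13:03
3. Recovery time: 2024-09-11T08:13:03 - 2024-09-11T08:10:00 = 183 seconds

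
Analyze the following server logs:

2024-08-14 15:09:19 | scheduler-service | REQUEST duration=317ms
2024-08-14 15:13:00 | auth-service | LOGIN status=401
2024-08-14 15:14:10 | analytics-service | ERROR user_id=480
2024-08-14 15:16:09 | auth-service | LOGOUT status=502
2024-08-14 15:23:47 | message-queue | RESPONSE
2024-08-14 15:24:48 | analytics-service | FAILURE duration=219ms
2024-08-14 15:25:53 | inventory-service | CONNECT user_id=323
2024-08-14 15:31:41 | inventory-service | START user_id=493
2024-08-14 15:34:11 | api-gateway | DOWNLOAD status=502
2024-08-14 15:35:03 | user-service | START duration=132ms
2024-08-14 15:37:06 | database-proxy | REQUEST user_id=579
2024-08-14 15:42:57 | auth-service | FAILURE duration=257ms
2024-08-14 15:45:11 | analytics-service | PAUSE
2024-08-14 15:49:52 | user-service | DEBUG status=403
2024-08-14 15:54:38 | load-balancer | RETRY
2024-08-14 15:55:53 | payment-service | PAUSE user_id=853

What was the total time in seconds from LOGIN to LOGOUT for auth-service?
189

To calculate state duration:

1. Find LOGIN event for auth-service: 2024-08-14 15:13:00
2. Find LOGOUT event for auth-service: 2024-08-14 15:16:09
3. Calculate duration: 2024-08-14 15:16:09 - 2024-08-14 15:13:00 = 189 seconds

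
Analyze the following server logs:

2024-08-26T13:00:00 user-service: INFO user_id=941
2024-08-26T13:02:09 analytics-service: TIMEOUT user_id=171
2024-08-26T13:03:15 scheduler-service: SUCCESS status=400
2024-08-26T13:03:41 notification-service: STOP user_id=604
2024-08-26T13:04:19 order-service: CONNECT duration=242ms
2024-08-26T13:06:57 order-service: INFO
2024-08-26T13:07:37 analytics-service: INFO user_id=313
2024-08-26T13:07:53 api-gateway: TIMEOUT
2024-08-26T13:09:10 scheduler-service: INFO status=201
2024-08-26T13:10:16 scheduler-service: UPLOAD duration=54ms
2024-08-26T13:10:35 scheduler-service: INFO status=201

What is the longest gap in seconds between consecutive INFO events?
417

To find the longest gap:

1. Extract all INFO events in chronological order
2. Calculate time differences between consecutive events
3. Find the maximum difference
4. Longest gap: 417 seconds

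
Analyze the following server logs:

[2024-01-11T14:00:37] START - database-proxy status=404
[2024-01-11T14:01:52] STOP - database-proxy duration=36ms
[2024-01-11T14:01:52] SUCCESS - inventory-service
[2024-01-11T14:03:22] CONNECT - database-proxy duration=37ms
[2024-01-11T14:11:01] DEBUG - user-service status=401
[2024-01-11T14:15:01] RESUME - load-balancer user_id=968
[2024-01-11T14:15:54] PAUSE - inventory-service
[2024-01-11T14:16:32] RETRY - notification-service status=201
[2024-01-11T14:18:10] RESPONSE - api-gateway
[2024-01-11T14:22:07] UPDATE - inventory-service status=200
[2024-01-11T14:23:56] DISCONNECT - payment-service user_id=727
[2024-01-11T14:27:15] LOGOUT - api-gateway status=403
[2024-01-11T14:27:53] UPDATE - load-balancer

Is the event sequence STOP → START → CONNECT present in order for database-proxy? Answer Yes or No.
No

To verify sequence order:

1. Find all events in sequence STOP → START → CONNECT for database-proxy
2. Extract their timestamps
3. Check if timestamps are in ascending order
4. Result: No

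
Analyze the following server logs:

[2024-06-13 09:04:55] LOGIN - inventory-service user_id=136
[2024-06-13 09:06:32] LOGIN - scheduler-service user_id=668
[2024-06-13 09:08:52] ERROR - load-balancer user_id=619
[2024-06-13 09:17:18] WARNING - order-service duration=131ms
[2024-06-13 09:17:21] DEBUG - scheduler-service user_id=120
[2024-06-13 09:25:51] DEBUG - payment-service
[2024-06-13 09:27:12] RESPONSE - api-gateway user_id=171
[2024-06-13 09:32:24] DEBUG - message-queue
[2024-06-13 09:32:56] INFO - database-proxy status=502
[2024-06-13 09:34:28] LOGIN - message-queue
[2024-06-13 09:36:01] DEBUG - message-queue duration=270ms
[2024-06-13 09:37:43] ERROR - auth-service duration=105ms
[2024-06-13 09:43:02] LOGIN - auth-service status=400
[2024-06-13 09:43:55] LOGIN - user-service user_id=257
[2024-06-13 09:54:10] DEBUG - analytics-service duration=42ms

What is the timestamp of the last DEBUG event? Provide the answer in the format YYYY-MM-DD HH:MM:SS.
2024-06-13 09:54:10

To find the last event:

1. Filter for all DEBUG events
2. Sort by timestamp
3. Select the last one
4. Timestamp: 2024-06-13 09:54:10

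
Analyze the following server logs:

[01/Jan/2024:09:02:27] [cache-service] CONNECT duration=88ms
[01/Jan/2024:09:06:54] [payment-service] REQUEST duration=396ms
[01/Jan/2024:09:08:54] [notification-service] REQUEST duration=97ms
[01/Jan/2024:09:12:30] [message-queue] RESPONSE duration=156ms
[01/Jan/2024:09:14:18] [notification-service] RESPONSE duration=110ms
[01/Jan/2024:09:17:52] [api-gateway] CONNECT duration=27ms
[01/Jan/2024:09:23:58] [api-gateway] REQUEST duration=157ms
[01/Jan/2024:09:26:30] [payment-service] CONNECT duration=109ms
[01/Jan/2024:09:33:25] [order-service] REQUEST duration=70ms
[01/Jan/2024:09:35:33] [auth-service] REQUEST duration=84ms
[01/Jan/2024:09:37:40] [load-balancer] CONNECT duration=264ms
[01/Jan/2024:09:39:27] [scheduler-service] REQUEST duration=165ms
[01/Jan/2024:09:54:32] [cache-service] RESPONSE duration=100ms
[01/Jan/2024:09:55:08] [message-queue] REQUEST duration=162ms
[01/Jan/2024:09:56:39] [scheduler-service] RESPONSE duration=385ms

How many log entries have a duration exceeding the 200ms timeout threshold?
3

To count timeouts:

1. Threshold: 200ms
2. Extract duration from each log entry
3. Count entries where duration > 200
4. Timeout count: 3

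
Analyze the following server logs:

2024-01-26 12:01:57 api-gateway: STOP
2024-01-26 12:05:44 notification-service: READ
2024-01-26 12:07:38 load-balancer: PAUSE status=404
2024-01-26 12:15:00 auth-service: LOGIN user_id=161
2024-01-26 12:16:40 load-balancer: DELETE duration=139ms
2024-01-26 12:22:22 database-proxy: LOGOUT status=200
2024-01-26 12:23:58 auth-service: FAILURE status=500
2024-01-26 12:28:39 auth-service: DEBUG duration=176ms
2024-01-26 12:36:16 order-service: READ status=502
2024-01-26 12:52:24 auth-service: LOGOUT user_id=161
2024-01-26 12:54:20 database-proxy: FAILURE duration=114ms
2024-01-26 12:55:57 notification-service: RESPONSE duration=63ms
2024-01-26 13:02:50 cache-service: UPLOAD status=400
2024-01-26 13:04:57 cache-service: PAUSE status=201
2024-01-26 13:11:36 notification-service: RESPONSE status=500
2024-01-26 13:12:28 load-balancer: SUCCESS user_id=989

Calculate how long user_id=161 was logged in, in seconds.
2244

To calculate session duration:

1. Find LOGIN event for user_id=161: 2024-01-26 12:15:00
2. Find LOGOUT event for user_id=161: 2024-01-26 12:52:24
3. Session duration: 2024-01-26 12:52:24 - 2024-01-26 12:15:00 = 2244 seconds (37 minutes)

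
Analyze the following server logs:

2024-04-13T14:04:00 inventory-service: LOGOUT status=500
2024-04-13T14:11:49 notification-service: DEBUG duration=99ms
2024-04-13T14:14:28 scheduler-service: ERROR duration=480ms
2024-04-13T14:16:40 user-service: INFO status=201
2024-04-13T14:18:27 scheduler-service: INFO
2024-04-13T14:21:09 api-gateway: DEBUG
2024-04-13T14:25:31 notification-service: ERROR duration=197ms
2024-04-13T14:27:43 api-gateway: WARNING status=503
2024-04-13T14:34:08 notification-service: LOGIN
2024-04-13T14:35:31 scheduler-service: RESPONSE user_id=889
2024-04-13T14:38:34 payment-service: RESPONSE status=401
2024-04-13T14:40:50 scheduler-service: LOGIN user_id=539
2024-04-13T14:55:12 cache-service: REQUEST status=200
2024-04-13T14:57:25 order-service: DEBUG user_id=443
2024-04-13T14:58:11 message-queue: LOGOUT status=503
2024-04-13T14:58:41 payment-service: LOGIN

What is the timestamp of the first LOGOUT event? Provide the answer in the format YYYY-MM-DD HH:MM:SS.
2024-04-13 14:04:00

To find the first event:

1. Filter for all LOGOUT events
2. Sort by timestamp
3. Select the first one
4. Timestamp: 2024-04-13 14:04:00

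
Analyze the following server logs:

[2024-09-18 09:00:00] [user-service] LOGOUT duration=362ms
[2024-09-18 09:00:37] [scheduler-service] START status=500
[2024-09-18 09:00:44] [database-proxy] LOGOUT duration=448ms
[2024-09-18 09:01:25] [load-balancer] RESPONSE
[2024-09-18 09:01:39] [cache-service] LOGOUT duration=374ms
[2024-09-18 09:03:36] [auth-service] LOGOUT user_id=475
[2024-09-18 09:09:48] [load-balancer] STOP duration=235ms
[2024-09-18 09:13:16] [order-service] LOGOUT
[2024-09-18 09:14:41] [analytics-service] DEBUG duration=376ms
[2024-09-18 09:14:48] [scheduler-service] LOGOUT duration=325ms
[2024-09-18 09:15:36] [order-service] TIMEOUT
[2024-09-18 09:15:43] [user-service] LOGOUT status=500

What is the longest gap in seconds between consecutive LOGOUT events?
580

To find the longest gap:

1. Extract all LOGOUT events in chronological order
2. Calculate time differences between consecutive events
3. Find the maximum difference
4. Longest gap: 580 seconds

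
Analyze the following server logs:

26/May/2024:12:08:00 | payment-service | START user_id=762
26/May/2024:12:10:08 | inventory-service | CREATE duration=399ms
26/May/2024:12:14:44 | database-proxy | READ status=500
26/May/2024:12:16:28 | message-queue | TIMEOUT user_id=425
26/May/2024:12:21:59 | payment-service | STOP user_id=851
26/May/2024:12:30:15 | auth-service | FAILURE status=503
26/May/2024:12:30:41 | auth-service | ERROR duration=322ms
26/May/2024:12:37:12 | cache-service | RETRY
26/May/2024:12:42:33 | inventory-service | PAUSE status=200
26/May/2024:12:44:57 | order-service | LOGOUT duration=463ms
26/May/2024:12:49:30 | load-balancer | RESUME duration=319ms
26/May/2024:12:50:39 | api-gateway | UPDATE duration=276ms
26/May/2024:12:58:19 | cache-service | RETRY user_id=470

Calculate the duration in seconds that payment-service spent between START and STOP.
839

To calculate state duration:

1. Find START event for payment-service: 26/May/2024:12:08:00
2. Find STOP event for payment-service: 26/May/2024:12:21:59
3. Calculate duration: 26/May/2024:12:21:59 - 26/May/2024:12:08:00 = 839 seconds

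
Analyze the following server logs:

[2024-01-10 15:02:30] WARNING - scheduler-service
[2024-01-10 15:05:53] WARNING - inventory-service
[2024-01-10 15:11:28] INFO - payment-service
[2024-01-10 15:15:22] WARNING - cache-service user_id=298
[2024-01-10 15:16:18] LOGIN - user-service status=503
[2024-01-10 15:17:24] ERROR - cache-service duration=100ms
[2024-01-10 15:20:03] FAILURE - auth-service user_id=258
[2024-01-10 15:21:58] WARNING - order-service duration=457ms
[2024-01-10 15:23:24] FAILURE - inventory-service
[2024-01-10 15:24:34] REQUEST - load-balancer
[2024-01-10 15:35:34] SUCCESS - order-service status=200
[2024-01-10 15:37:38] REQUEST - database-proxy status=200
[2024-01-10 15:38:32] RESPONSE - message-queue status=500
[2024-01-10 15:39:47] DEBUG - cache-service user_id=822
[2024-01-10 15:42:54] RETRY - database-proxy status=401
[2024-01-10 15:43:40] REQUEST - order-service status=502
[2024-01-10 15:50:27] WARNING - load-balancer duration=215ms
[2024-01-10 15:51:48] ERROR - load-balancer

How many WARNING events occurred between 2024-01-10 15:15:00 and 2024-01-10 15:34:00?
2

To count events in the time window:

1. Window boundaries: 2024-01-10 15:15:00 to 2024-01-10 15:34:00
2. Filter for WARNING events within this window
3. Count matching events: 2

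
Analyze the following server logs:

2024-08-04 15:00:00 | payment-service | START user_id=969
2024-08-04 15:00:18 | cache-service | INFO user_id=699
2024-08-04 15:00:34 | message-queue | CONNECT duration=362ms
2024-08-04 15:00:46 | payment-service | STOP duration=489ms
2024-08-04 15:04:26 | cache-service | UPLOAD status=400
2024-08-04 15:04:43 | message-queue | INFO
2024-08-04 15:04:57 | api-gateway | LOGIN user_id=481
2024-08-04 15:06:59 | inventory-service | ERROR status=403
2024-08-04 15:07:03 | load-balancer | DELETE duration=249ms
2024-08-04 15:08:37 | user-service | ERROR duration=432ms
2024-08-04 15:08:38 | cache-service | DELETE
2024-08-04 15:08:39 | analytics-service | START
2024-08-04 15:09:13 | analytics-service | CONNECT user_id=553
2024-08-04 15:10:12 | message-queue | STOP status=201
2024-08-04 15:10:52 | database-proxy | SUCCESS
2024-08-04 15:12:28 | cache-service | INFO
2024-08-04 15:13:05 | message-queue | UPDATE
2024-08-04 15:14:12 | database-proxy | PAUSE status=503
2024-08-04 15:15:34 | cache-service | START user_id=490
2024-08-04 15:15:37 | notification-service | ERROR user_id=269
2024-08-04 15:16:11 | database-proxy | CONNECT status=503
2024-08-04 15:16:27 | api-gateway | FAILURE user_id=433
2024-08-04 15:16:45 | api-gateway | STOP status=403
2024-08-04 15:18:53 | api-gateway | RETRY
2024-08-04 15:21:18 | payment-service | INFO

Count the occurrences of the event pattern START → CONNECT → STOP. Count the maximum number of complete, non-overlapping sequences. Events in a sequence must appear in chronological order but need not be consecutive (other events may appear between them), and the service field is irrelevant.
3

To count sequences:

1. Look for pattern: START → CONNECT → STOP
2. Greedily scan the log in chronological order, matching each sequence element in turn (ignoring service)
3. Each time the full pattern completes, increment the count and restart matching from the next event
4. Complete non-overlapping sequences found: 3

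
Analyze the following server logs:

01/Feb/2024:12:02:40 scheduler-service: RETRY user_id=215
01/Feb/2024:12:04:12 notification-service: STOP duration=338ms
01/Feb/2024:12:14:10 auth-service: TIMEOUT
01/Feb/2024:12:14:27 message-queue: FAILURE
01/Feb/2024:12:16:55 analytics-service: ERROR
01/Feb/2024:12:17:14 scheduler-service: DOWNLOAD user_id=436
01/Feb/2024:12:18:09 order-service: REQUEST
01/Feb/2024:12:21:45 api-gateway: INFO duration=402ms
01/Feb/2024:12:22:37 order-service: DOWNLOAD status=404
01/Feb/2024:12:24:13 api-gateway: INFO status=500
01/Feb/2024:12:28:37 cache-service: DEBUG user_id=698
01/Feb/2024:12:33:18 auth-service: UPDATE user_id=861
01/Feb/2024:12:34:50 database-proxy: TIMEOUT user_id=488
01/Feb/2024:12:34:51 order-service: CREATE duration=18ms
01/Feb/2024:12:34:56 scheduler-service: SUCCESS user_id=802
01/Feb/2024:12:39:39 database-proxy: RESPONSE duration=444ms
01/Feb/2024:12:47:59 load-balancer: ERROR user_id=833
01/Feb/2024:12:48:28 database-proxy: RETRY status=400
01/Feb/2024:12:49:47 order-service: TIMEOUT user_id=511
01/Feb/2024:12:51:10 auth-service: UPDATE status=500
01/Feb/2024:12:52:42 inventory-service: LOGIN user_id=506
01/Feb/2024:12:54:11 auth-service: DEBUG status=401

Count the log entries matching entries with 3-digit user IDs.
9

To find matching entries:

1. Pattern to match: entries with 3-digit user IDs
2. Scan each log entry for the pattern
3. Count matches: 9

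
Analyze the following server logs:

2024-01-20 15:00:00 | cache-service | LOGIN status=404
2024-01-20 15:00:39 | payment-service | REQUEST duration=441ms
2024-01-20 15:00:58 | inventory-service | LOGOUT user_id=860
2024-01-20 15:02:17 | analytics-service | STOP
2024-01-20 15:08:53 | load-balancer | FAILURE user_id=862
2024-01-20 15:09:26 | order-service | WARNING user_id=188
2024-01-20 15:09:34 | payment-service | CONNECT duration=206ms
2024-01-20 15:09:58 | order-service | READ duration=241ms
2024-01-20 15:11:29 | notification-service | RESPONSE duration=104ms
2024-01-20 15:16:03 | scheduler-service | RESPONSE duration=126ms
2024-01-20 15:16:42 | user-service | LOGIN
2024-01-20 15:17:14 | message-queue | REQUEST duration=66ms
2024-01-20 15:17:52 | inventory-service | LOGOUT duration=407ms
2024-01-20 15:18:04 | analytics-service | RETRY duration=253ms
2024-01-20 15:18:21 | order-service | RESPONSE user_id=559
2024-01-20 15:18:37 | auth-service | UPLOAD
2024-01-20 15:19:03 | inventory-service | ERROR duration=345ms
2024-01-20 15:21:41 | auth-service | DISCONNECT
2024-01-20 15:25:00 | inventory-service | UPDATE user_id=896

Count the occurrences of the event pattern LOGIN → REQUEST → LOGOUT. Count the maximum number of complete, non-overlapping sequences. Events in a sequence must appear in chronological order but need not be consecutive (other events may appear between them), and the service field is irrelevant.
2

To count sequences:

1. Look for pattern: LOGIN → REQUEST → LOGOUT
2. Greedily scan the log in chronological order, matching each sequence element in turn (ignoring service)
3. Each time the full pattern completes, increment the count and restart matching from the next event
4. Complete non-overlapping sequences found: 2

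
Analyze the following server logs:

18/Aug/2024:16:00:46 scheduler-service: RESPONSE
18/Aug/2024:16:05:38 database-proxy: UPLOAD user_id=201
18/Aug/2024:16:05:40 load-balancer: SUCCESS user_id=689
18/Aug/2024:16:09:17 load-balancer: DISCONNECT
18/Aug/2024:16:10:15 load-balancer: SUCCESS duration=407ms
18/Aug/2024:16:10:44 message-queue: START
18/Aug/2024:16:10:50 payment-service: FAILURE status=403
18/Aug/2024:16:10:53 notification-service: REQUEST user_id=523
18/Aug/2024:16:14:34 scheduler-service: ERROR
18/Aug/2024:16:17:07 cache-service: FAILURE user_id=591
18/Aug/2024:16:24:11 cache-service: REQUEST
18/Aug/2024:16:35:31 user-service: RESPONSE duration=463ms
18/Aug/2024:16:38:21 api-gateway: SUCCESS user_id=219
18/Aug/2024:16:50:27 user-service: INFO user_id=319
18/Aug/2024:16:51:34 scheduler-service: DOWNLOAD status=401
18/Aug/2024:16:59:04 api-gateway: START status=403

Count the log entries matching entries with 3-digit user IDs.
6

To find matching entries:

1. Pattern to match: entries with 3-digit user IDs
2. Scan each log entry for the pattern
3. Count matches: 6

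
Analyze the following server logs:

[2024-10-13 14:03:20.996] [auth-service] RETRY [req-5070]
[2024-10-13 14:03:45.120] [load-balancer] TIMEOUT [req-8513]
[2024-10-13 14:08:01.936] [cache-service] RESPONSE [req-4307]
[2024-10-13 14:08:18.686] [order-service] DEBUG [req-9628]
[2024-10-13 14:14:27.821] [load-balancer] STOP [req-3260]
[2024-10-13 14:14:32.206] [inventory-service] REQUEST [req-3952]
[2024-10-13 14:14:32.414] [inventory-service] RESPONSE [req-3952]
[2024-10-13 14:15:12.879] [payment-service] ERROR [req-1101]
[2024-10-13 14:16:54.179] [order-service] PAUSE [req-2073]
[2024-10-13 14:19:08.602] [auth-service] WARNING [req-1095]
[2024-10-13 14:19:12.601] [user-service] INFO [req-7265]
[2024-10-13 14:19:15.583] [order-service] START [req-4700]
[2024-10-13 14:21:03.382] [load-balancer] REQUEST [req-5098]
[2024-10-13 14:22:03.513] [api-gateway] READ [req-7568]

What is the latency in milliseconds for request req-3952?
208

To calculate latency:

1. Find REQUEST with id req-3952: 2024-10-13 14:14:32.206
2. Find RESPONSE with id req-3952: 2024-10-13 14:14:32.414
3. Latency: 2024-10-13 14:14:32.414 - 2024-10-13 14:14:32.206 = 208ms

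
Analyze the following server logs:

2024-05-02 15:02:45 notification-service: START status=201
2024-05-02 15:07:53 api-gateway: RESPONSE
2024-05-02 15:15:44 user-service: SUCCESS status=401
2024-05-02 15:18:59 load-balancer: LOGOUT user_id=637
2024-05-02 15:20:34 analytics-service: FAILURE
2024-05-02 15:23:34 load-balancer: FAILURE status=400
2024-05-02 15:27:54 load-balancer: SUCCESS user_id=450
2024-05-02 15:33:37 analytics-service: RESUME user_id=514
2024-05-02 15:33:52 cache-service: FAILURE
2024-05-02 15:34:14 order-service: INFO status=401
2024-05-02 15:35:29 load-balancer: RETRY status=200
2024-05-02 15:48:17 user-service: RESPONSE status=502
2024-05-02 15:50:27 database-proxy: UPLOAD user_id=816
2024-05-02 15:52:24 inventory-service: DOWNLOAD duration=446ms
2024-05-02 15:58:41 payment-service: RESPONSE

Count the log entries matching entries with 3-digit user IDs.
4

To find matching entries:

1. Pattern to match: entries with 3-digit user IDs
2. Scan each log entry for the pattern
3. Count matches: 4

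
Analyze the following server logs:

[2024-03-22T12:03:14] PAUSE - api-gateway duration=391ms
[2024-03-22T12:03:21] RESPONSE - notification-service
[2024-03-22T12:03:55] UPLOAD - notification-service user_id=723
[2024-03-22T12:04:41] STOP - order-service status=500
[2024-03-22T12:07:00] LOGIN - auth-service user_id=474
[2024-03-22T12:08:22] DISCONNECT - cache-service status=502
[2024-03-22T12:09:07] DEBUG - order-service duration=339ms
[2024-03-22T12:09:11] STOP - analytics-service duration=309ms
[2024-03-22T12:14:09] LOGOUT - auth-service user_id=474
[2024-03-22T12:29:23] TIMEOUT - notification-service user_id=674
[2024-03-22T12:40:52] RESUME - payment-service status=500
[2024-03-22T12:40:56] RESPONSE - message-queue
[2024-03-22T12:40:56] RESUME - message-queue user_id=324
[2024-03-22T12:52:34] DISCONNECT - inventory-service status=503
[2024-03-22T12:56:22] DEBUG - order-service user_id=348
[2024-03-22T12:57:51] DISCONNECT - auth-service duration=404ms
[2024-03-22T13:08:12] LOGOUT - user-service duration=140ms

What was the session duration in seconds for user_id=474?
429

To calculate session duration:

1. Find LOGIN event for user_id=474: 2024-03-22T12:07:00
2. Find LOGOUT event for user_id=474: 2024-03-22T12:14:09
3. Session duration: 2024-03-22T12:14:09 - 2024-03-22T12:07:00 = 429 seconds (7 minutes)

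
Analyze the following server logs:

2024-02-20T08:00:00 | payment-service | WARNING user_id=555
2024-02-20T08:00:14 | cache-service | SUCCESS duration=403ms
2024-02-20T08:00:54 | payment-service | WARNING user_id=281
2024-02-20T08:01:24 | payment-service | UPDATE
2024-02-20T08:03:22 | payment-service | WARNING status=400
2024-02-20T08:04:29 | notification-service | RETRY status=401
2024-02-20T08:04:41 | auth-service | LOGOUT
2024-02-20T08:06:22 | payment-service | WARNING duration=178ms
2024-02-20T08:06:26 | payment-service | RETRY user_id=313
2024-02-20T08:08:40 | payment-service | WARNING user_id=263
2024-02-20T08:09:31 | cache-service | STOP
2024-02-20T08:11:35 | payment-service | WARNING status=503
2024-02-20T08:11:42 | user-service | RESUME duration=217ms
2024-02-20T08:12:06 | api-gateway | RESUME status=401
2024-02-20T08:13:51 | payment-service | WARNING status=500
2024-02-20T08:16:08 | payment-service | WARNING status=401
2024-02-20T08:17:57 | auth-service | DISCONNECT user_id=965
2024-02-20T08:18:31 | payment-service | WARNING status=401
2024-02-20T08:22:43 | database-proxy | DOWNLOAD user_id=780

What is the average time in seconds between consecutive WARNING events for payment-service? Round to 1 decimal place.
138.9

To calculate average interval:

1. Find all WARNING events for payment-service in order
2. Calculate time gaps between consecutive events
3. Compute mean of gaps: 1111 / 8 = 138.9 seconds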